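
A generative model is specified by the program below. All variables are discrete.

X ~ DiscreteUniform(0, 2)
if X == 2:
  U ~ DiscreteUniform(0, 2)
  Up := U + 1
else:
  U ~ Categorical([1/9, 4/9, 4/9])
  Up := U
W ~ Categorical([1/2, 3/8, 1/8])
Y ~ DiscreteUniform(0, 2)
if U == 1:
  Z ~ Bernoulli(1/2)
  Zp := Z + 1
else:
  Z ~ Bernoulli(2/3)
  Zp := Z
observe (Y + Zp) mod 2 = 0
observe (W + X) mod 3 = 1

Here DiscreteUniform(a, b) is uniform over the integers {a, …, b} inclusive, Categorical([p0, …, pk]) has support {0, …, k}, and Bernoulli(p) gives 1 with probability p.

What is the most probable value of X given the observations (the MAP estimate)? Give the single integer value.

argmax_v P(X = v | obs) = 1

Enumerate traces; 27 have nonzero weight after conditioning:
  (X=0, U=0, W=1, Y=0, Z=0) weight 1/648
  (X=0, U=0, W=1, Y=1, Z=1) weight 1/324
  (X=0, U=0, W=1, Y=2, Z=0) weight 1/648
  (X=0, U=1, W=1, Y=0, Z=1) weight 1/108
  (X=0, U=1, W=1, Y=1, Z=0) weight 1/108
  (X=0, U=1, W=1, Y=2, Z=1) weight 1/108
  (X=0, U=2, W=1, Y=0, Z=0) weight 1/162
  (X=0, U=2, W=1, Y=1, Z=1) weight 1/81
  (X=1, U=0, W=0, Y=0, Z=0) weight 1/486
  (X=2, U=0, W=2, Y=0, Z=0) weight 1/648
  … 17 more
Group by X:
  weight(X=0) = 19/324
  weight(X=1) = 19/243
  weight(X=2) = 25/1296
Total weight = 19/324 + 19/243 + 25/1296 = 607/3888
P(X=0 | obs) = 19/324 / 607/3888 = 228/607
P(X=1 | obs) = 19/243 / 607/3888 = 304/607
P(X=2 | obs) = 25/1296 / 607/3888 = 75/607
argmax = 1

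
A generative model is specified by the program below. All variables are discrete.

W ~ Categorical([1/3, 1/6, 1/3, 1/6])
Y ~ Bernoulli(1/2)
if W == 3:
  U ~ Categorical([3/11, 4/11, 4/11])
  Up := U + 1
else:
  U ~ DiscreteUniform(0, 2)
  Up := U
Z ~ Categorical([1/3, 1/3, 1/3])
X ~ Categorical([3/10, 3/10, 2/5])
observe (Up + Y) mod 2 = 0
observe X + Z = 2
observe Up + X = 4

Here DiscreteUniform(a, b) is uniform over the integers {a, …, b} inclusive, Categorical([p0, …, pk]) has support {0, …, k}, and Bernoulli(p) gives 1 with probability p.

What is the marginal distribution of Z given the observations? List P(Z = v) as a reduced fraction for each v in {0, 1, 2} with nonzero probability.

P(Z=0) = 67/76, P(Z=1) = 9/76

Enumerate traces; 5 have nonzero weight after conditioning:
  (W=0, Y=0, U=2, Z=0, X=2) weight 1/135
  (W=1, Y=0, U=2, Z=0, X=2) weight 1/270
  (W=2, Y=0, U=2, Z=0, X=2) weight 1/135
  (W=3, Y=0, U=1, Z=0, X=2) weight 2/495
  (W=3, Y=1, U=2, Z=1, X=1) weight 1/330
Group by Z:
  weight(Z=0) = 67/2970
  weight(Z=1) = 1/330
Total weight = 67/2970 + 1/330 = 38/1485
P(Z=0 | obs) = 67/2970 / 38/1485 = 67/76
P(Z=1 | obs) = 1/330 / 38/1485 = 9/76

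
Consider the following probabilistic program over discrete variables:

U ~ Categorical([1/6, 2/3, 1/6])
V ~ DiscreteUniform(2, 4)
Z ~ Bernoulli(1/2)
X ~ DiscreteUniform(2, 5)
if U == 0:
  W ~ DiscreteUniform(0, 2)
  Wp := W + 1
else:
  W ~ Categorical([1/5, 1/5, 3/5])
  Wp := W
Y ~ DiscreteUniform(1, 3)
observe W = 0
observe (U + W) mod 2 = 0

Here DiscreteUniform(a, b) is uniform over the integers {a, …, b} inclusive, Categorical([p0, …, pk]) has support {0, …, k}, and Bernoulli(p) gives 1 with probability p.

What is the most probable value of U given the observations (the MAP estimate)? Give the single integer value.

argmax_v P(U = v | obs) = 0

Enumerate traces; 144 have nonzero weight after conditioning:
  (U=0, V=2, Z=0, X=2, W=0, Y=1) weight 1/1296
  (U=0, V=2, Z=0, X=2, W=0, Y=2) weight 1/1296
  (U=0, V=2, Z=0, X=2, W=0, Y=3) weight 1/1296
  (U=0, V=2, Z=0, X=3, W=0, Y=1) weight 1/1296
  (U=0, V=2, Z=0, X=3, W=0, Y=2) weight 1/1296
  (U=0, V=2, Z=0, X=3, W=0, Y=3) weight 1/1296
  (U=0, V=2, Z=0, X=4, W=0, Y=1) weight 1/1296
  (U=0, V=2, Z=0, X=4, W=0, Y=2) weight 1/1296
  (U=2, V=2, Z=0, X=2, W=0, Y=1) weight 1/2160
  … 135 more
Group by U:
  weight(U=0) = 1/18
  weight(U=2) = 1/30
Total weight = 1/18 + 1/30 = 4/45
P(U=0 | obs) = 1/18 / 4/45 = 5/8
P(U=2 | obs) = 1/30 / 4/45 = 3/8
argmax = 0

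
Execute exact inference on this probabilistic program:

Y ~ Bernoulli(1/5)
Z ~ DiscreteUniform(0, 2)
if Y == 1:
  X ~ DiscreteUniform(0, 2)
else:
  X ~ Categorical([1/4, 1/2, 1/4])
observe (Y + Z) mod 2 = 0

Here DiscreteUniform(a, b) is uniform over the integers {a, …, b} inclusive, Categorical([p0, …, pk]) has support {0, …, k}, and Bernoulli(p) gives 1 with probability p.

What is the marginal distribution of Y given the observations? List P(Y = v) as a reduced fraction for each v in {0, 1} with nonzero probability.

P(Y=0) = 8/9, P(Y=1) = 1/9

Enumerate traces; 9 have nonzero weight after conditioning:
  (Y=0, Z=0, X=0) weight 1/15
  (Y=0, Z=0, X=1) weight 2/15
  (Y=0, Z=0, X=2) weight 1/15
  (Y=0, Z=2, X=0) weight 1/15
  (Y=0, Z=2, X=1) weight 2/15
  (Y=0, Z=2, X=2) weight 1/15
  (Y=1, Z=1, X=0) weight 1/45
  (Y=1, Z=1, X=1) weight 1/45
  … 1 more
Group by Y:
  weight(Y=0) = 8/15
  weight(Y=1) = 1/15
Total weight = 8/15 + 1/15 = 3/5
P(Y=0 | obs) = 8/15 / 3/5 = 8/9
P(Y=1 | obs) = 1/15 / 3/5 = 1/9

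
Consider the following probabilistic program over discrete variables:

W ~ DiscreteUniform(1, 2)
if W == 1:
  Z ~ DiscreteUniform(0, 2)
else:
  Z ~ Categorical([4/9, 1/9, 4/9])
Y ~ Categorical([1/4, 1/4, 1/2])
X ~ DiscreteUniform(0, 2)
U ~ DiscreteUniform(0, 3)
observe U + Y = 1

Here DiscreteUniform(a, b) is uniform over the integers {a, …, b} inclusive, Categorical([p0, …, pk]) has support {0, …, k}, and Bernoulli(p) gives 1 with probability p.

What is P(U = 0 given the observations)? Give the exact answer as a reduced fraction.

P(U = 0 | obs) = 1/2

Enumerate traces; 36 have nonzero weight after conditioning:
  (W=1, Z=0, Y=0, X=0, U=1) weight 1/288
  (W=1, Z=0, Y=0, X=1, U=1) weight 1/288
  (W=1, Z=0, Y=0, X=2, U=1) weight 1/288
  (W=1, Z=0, Y=1, X=0, U=0) weight 1/288
  (W=1, Z=0, Y=1, X=1, U=0) weight 1/288
  (W=1, Z=0, Y=1, X=2, U=0) weight 1/288
  (W=1, Z=1, Y=0, X=0, U=1) weight 1/288
  (W=1, Z=1, Y=0, X=1, U=1) weight 1/288
  … 28 more
Group by U:
  weight(U=0) = 1/16
  weight(U=1) = 1/16
Total weight = 1/16 + 1/16 = 1/8
P(U=0 | obs) = 1/16 / 1/8 = 1/2
P(U=1 | obs) = 1/16 / 1/8 = 1/2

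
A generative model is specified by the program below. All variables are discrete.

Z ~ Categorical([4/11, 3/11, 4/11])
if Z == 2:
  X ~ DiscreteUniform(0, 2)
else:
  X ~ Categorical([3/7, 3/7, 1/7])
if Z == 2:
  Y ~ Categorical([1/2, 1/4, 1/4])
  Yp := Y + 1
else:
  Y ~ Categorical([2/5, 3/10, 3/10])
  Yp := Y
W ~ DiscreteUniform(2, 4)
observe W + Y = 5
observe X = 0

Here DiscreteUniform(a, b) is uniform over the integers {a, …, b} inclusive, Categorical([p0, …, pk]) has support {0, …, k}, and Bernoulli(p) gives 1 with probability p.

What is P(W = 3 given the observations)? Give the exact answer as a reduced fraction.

P(W = 3 | obs) = 1/2

Enumerate traces; 6 have nonzero weight after conditioning:
  (Z=0, X=0, Y=1, W=4) weight 6/385
  (Z=0, X=0, Y=2, W=3) weight 6/385
  (Z=1, X=0, Y=1, W=4) weight 9/770
  (Z=1, X=0, Y=2, W=3) weight 9/770
  (Z=2, X=0, Y=1, W=4) weight 1/99
  (Z=2, X=0, Y=2, W=3) weight 1/99
Group by W:
  weight(W=3) = 37/990
  weight(W=4) = 37/990
Total weight = 37/990 + 37/990 = 37/495
P(W=3 | obs) = 37/990 / 37/495 = 1/2
P(W=4 | obs) = 37/990 / 37/495 = 1/2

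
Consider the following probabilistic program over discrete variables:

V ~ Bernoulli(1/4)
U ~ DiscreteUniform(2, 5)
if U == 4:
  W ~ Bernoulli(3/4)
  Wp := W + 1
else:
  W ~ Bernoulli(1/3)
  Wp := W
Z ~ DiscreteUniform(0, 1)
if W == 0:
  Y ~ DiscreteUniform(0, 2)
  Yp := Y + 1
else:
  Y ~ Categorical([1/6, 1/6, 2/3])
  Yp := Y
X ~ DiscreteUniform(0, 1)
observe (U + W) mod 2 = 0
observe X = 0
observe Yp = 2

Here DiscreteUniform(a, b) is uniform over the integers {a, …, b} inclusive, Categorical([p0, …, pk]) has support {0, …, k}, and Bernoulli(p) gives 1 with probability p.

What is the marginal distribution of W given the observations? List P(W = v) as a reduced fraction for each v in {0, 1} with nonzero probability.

Enumerate traces; 16 have nonzero weight after conditioning:
  (V=0, U=2, W=0, Z=0, Y=1, X=0) weight 1/96
  (V=0, U=2, W=0, Z=1, Y=1, X=0) weight 1/96
  (V=0, U=3, W=1, Z=0, Y=2, X=0) weight 1/96
  (V=0, U=3, W=1, Z=1, Y=2, X=0) weight 1/96
  (V=0, U=4, W=0, Z=0, Y=1, X=0) weight 1/256
  (V=0, U=4, W=0, Z=1, Y=1, X=0) weight 1/256
  (V=0, U=5, W=1, Z=0, Y=2, X=0) weight 1/96
  (V=0, U=5, W=1, Z=1, Y=2, X=0) weight 1/96
  … 8 more
Group by W:
  weight(W=0) = 11/288
  weight(W=1) = 1/18
Total weight = 11/288 + 1/18 = 3/32
P(W=0 | obs) = 11/288 / 3/32 = 11/27
P(W=1 | obs) = 1/18 / 3/32 = 16/27

P(W=0) = 11/27, P(W=1) = 16/27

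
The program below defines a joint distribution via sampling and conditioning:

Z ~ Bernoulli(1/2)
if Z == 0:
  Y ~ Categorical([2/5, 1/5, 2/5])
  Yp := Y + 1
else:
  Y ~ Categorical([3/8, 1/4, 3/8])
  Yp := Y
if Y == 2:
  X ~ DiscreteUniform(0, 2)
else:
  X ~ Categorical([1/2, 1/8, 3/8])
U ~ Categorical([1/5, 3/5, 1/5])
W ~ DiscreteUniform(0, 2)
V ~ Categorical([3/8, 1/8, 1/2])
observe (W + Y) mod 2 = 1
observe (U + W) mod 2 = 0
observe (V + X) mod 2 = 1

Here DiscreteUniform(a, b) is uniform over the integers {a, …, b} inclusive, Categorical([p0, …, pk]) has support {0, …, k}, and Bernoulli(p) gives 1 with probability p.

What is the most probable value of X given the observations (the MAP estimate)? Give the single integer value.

Enumerate traces; 48 have nonzero weight after conditioning:
  (Z=0, Y=0, X=0, U=1, W=1, V=1) weight 1/400
  (Z=0, Y=0, X=1, U=1, W=1, V=0) weight 3/1600
  (Z=0, Y=0, X=1, U=1, W=1, V=2) weight 1/400
  (Z=0, Y=0, X=2, U=1, W=1, V=1) weight 3/1600
  (Z=0, Y=1, X=0, U=0, W=0, V=1) weight 1/2400
  (Z=0, Y=1, X=0, U=0, W=2, V=1) weight 1/2400
  (Z=0, Y=1, X=0, U=2, W=0, V=1) weight 1/2400
  (Z=0, Y=1, X=0, U=2, W=2, V=1) weight 1/2400
  … 40 more
Group by X:
  weight(X=0) = 227/19200
  weight(X=1) = 2891/76800
  weight(X=2) = 743/76800
Total weight = 227/19200 + 2891/76800 + 743/76800 = 757/12800
P(X=0 | obs) = 227/19200 / 757/12800 = 454/2271
P(X=1 | obs) = 2891/76800 / 757/12800 = 2891/4542
P(X=2 | obs) = 743/76800 / 757/12800 = 743/4542
argmax = 1

argmax_v P(X = v | obs) = 1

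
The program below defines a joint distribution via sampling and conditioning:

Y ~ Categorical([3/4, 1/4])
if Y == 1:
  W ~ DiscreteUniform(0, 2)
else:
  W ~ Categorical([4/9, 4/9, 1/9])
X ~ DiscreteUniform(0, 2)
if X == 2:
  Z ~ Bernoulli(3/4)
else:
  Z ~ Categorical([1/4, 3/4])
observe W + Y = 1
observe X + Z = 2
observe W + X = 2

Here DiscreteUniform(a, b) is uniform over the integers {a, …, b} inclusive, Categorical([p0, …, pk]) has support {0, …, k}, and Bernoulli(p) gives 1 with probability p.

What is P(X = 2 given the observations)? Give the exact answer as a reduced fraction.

P(X = 2 | obs) = 1/13

Enumerate traces; 2 have nonzero weight after conditioning:
  (Y=0, W=1, X=1, Z=1) weight 1/12
  (Y=1, W=0, X=2, Z=0) weight 1/144
Group by X:
  weight(X=1) = 1/12
  weight(X=2) = 1/144
Total weight = 1/12 + 1/144 = 13/144
P(X=1 | obs) = 1/12 / 13/144 = 12/13
P(X=2 | obs) = 1/144 / 13/144 = 1/13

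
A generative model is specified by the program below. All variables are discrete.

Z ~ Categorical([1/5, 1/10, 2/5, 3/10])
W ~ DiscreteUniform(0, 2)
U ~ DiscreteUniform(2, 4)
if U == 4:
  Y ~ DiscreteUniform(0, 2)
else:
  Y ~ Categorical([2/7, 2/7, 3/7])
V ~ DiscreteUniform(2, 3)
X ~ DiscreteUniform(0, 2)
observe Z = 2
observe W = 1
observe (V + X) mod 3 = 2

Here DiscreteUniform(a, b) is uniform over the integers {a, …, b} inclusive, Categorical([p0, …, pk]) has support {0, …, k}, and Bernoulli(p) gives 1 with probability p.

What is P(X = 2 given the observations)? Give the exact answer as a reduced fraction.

P(X = 2 | obs) = 1/2

Enumerate traces; 18 have nonzero weight after conditioning:
  (Z=2, W=1, U=2, Y=0, V=2, X=0) weight 2/945
  (Z=2, W=1, U=2, Y=0, V=3, X=2) weight 2/945
  (Z=2, W=1, U=2, Y=1, V=2, X=0) weight 2/945
  (Z=2, W=1, U=2, Y=1, V=3, X=2) weight 2/945
  (Z=2, W=1, U=2, Y=2, V=2, X=0) weight 1/315
  (Z=2, W=1, U=2, Y=2, V=3, X=2) weight 1/315
  (Z=2, W=1, U=3, Y=0, V=2, X=0) weight 2/945
  (Z=2, W=1, U=3, Y=0, V=3, X=2) weight 2/945
  … 10 more
Group by X:
  weight(X=0) = 1/45
  weight(X=2) = 1/45
Total weight = 1/45 + 1/45 = 2/45
P(X=0 | obs) = 1/45 / 2/45 = 1/2
P(X=2 | obs) = 1/45 / 2/45 = 1/2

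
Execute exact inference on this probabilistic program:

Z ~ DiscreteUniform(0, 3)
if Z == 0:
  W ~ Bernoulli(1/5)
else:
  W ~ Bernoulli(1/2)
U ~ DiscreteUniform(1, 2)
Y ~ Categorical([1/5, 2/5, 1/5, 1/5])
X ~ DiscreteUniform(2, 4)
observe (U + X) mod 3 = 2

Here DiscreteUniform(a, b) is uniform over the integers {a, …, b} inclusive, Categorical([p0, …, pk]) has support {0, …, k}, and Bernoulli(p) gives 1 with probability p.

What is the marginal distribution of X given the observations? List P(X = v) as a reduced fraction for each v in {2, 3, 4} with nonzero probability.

Enumerate traces; 64 have nonzero weight after conditioning:
  (Z=0, W=0, U=1, Y=0, X=4) weight 1/150
  (Z=0, W=0, U=1, Y=1, X=4) weight 1/75
  (Z=0, W=0, U=1, Y=2, X=4) weight 1/150
  (Z=0, W=0, U=1, Y=3, X=4) weight 1/150
  (Z=0, W=0, U=2, Y=0, X=3) weight 1/150
  (Z=0, W=0, U=2, Y=1, X=3) weight 1/75
  (Z=0, W=0, U=2, Y=2, X=3) weight 1/150
  (Z=0, W=0, U=2, Y=3, X=3) weight 1/150
  … 56 more
Group by X:
  weight(X=3) = 1/6
  weight(X=4) = 1/6
Total weight = 1/6 + 1/6 = 1/3
P(X=3 | obs) = 1/6 / 1/3 = 1/2
P(X=4 | obs) = 1/6 / 1/3 = 1/2

P(X=3) = 1/2, P(X=4) = 1/2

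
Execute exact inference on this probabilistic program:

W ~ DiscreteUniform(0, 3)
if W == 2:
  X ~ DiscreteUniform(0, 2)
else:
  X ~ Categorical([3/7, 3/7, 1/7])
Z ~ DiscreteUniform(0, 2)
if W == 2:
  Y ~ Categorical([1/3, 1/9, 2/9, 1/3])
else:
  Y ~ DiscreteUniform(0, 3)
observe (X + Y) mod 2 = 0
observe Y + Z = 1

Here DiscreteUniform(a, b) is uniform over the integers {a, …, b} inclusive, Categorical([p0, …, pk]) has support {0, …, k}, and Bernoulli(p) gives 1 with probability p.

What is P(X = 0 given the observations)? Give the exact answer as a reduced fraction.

Enumerate traces; 12 have nonzero weight after conditioning:
  (W=0, X=0, Z=1, Y=0) weight 1/112
  (W=0, X=1, Z=0, Y=1) weight 1/112
  (W=0, X=2, Z=1, Y=0) weight 1/336
  (W=1, X=0, Z=1, Y=0) weight 1/112
  (W=1, X=1, Z=0, Y=1) weight 1/112
  (W=1, X=2, Z=1, Y=0) weight 1/336
  (W=2, X=0, Z=1, Y=0) weight 1/108
  (W=2, X=1, Z=0, Y=1) weight 1/324
  … 4 more
Group by X:
  weight(X=0) = 109/3024
  weight(X=1) = 271/9072
  weight(X=2) = 55/3024
Total weight = 109/3024 + 271/9072 + 55/3024 = 109/1296
P(X=0 | obs) = 109/3024 / 109/1296 = 3/7
P(X=1 | obs) = 271/9072 / 109/1296 = 271/763
P(X=2 | obs) = 55/3024 / 109/1296 = 165/763

P(X = 0 | obs) = 3/7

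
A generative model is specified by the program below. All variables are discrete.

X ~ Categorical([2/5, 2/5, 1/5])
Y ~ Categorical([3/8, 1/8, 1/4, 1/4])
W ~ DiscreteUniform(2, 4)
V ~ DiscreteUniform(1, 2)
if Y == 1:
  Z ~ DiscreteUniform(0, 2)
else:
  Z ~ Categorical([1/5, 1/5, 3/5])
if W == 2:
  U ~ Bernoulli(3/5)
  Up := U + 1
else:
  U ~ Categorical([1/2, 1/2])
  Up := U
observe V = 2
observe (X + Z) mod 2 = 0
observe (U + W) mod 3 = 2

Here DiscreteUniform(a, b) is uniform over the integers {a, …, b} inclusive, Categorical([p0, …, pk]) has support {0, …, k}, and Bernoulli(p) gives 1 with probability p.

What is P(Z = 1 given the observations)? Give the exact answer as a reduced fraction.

P(Z = 1 | obs) = 26/167

Enumerate traces; 40 have nonzero weight after conditioning:
  (X=0, Y=0, W=2, V=2, Z=0, U=0) weight 1/500
  (X=0, Y=0, W=2, V=2, Z=2, U=0) weight 3/500
  (X=0, Y=0, W=4, V=2, Z=0, U=1) weight 1/400
  (X=0, Y=0, W=4, V=2, Z=2, U=1) weight 3/400
  (X=0, Y=1, W=2, V=2, Z=0, U=0) weight 1/900
  (X=0, Y=1, W=2, V=2, Z=2, U=0) weight 1/900
  (X=0, Y=1, W=4, V=2, Z=0, U=1) weight 1/720
  (X=0, Y=1, W=4, V=2, Z=2, U=1) weight 1/720
  (X=1, Y=0, W=2, V=2, Z=1, U=0) weight 1/500
  … 31 more
Group by Z:
  weight(Z=0) = 39/2000
  weight(Z=1) = 13/1000
  weight(Z=2) = 51/1000
Total weight = 39/2000 + 13/1000 + 51/1000 = 167/2000
P(Z=0 | obs) = 39/2000 / 167/2000 = 39/167
P(Z=1 | obs) = 13/1000 / 167/2000 = 26/167
P(Z=2 | obs) = 51/1000 / 167/2000 = 102/167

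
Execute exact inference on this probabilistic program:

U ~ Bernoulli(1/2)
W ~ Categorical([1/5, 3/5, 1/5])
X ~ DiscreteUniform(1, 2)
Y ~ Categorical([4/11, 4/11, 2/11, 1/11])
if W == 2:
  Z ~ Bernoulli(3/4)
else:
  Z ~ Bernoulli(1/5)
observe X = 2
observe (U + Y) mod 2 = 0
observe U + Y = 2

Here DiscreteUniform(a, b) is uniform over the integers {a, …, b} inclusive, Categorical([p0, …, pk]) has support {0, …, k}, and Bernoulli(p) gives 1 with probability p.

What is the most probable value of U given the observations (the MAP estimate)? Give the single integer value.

Enumerate traces; 12 have nonzero weight after conditioning:
  (U=0, W=0, X=2, Y=2, Z=0) weight 2/275
  (U=0, W=0, X=2, Y=2, Z=1) weight 1/550
  (U=0, W=1, X=2, Y=2, Z=0) weight 6/275
  (U=0, W=1, X=2, Y=2, Z=1) weight 3/550
  (U=0, W=2, X=2, Y=2, Z=0) weight 1/440
  (U=0, W=2, X=2, Y=2, Z=1) weight 3/440
  (U=1, W=0, X=2, Y=1, Z=0) weight 4/275
  (U=1, W=0, X=2, Y=1, Z=1) weight 1/275
  … 4 more
Group by U:
  weight(U=0) = 1/22
  weight(U=1) = 1/11
Total weight = 1/22 + 1/11 = 3/22
P(U=0 | obs) = 1/22 / 3/22 = 1/3
P(U=1 | obs) = 1/11 / 3/22 = 2/3
argmax = 1

argmax_v P(U = v | obs) = 1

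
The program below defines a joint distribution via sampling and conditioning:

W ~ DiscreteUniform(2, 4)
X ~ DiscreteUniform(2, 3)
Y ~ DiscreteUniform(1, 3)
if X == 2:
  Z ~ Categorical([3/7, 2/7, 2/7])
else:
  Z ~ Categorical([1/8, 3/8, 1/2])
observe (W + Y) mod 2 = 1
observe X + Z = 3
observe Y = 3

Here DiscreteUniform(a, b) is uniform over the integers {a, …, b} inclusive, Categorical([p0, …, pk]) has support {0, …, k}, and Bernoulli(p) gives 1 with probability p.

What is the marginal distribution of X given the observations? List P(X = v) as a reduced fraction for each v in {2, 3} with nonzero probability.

P(X=2) = 16/23, P(X=3) = 7/23

Enumerate traces; 4 have nonzero weight after conditioning:
  (W=2, X=2, Y=3, Z=1) weight 1/63
  (W=2, X=3, Y=3, Z=0) weight 1/144
  (W=4, X=2, Y=3, Z=1) weight 1/63
  (W=4, X=3, Y=3, Z=0) weight 1/144
Group by X:
  weight(X=2) = 2/63
  weight(X=3) = 1/72
Total weight = 2/63 + 1/72 = 23/504
P(X=2 | obs) = 2/63 / 23/504 = 16/23
P(X=3 | obs) = 1/72 / 23/504 = 7/23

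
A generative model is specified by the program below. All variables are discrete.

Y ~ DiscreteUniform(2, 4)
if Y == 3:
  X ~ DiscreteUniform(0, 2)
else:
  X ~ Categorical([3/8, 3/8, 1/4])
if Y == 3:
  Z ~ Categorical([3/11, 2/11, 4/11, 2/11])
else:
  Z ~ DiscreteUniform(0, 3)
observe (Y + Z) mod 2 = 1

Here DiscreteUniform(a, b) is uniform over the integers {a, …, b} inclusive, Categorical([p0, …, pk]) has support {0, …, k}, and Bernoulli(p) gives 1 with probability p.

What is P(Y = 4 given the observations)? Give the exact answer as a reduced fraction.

Enumerate traces; 18 have nonzero weight after conditioning:
  (Y=2, X=0, Z=1) weight 1/32
  (Y=2, X=0, Z=3) weight 1/32
  (Y=2, X=1, Z=1) weight 1/32
  (Y=2, X=1, Z=3) weight 1/32
  (Y=2, X=2, Z=1) weight 1/48
  (Y=2, X=2, Z=3) weight 1/48
  (Y=3, X=0, Z=0) weight 1/33
  (Y=3, X=0, Z=2) weight 4/99
  (Y=4, X=0, Z=1) weight 1/32
  … 9 more
Group by Y:
  weight(Y=2) = 1/6
  weight(Y=3) = 7/33
  weight(Y=4) = 1/6
Total weight = 1/6 + 7/33 + 1/6 = 6/11
P(Y=2 | obs) = 1/6 / 6/11 = 11/36
P(Y=3 | obs) = 7/33 / 6/11 = 7/18
P(Y=4 | obs) = 1/6 / 6/11 = 11/36

P(Y = 4 | obs) = 11/36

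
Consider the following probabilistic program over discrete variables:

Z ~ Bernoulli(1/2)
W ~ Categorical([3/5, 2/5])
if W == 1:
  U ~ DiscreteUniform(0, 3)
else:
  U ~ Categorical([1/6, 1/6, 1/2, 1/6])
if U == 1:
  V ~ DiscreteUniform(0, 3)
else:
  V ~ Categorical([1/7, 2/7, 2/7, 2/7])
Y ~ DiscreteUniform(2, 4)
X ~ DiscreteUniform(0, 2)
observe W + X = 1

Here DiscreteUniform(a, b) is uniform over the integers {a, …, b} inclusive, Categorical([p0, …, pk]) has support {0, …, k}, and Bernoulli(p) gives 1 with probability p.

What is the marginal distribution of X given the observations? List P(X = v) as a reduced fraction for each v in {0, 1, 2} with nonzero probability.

P(X=0) = 2/5, P(X=1) = 3/5

Enumerate traces; 192 have nonzero weight after conditioning:
  (Z=0, W=0, U=0, V=0, Y=2, X=1) weight 1/1260
  (Z=0, W=0, U=0, V=0, Y=3, X=1) weight 1/1260
  (Z=0, W=0, U=0, V=0, Y=4, X=1) weight 1/1260
  (Z=0, W=0, U=0, V=1, Y=2, X=1) weight 1/630
  (Z=0, W=0, U=0, V=1, Y=3, X=1) weight 1/630
  (Z=0, W=0, U=0, V=1, Y=4, X=1) weight 1/630
  (Z=0, W=0, U=0, V=2, Y=2, X=1) weight 1/630
  (Z=0, W=0, U=0, V=2, Y=3, X=1) weight 1/630
  (Z=0, W=1, U=0, V=0, Y=2, X=0) weight 1/1260
  … 183 more
Group by X:
  weight(X=0) = 2/15
  weight(X=1) = 1/5
Total weight = 2/15 + 1/5 = 1/3
P(X=0 | obs) = 2/15 / 1/3 = 2/5
P(X=1 | obs) = 1/5 / 1/3 = 3/5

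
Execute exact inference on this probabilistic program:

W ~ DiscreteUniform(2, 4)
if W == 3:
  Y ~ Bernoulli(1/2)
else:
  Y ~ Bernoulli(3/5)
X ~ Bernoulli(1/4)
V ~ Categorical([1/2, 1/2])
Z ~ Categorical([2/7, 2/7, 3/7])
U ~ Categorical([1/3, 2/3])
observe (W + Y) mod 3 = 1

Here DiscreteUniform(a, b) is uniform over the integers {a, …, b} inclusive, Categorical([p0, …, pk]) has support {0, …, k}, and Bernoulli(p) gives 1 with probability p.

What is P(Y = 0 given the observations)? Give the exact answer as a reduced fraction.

Enumerate traces; 48 have nonzero weight after conditioning:
  (W=3, Y=1, X=0, V=0, Z=0, U=0) weight 1/168
  (W=3, Y=1, X=0, V=0, Z=0, U=1) weight 1/84
  (W=3, Y=1, X=0, V=0, Z=1, U=0) weight 1/168
  (W=3, Y=1, X=0, V=0, Z=1, U=1) weight 1/84
  (W=3, Y=1, X=0, V=0, Z=2, U=0) weight 1/112
  (W=3, Y=1, X=0, V=0, Z=2, U=1) weight 1/56
  (W=3, Y=1, X=0, V=1, Z=0, U=0) weight 1/168
  (W=3, Y=1, X=0, V=1, Z=0, U=1) weight 1/84
  (W=4, Y=0, X=0, V=0, Z=0, U=0) weight 1/210
  … 39 more
Group by Y:
  weight(Y=0) = 2/15
  weight(Y=1) = 1/6
Total weight = 2/15 + 1/6 = 3/10
P(Y=0 | obs) = 2/15 / 3/10 = 4/9
P(Y=1 | obs) = 1/6 / 3/10 = 5/9

P(Y = 0 | obs) = 4/9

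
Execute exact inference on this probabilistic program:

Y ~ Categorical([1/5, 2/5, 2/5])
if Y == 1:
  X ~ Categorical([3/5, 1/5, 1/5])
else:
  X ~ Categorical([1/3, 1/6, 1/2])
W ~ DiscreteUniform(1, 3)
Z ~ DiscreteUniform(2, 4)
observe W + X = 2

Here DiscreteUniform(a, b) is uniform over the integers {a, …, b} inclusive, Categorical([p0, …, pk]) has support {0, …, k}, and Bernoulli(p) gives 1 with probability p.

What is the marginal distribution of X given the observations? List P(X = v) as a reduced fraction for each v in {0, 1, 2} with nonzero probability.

P(X=0) = 22/31, P(X=1) = 9/31

Enumerate traces; 18 have nonzero weight after conditioning:
  (Y=0, X=0, W=2, Z=2) weight 1/135
  (Y=0, X=0, W=2, Z=3) weight 1/135
  (Y=0, X=0, W=2, Z=4) weight 1/135
  (Y=0, X=1, W=1, Z=2) weight 1/270
  (Y=0, X=1, W=1, Z=3) weight 1/270
  (Y=0, X=1, W=1, Z=4) weight 1/270
  (Y=1, X=0, W=2, Z=2) weight 2/75
  (Y=1, X=0, W=2, Z=3) weight 2/75
  … 10 more
Group by X:
  weight(X=0) = 11/75
  weight(X=1) = 3/50
Total weight = 11/75 + 3/50 = 31/150
P(X=0 | obs) = 11/75 / 31/150 = 22/31
P(X=1 | obs) = 3/50 / 31/150 = 9/31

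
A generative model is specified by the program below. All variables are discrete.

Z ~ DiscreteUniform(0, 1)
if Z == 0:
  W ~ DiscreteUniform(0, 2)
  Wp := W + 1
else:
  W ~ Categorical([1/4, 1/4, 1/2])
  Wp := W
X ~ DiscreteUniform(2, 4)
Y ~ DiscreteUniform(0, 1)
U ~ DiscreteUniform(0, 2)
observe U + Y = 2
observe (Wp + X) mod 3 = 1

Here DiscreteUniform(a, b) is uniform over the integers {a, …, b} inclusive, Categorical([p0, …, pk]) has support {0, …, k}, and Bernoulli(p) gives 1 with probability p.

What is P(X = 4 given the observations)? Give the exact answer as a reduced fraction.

P(X = 4 | obs) = 7/24

Enumerate traces; 12 have nonzero weight after conditioning:
  (Z=0, W=0, X=3, Y=0, U=2) weight 1/108
  (Z=0, W=0, X=3, Y=1, U=1) weight 1/108
  (Z=0, W=1, X=2, Y=0, U=2) weight 1/108
  (Z=0, W=1, X=2, Y=1, U=1) weight 1/108
  (Z=0, W=2, X=4, Y=0, U=2) weight 1/108
  (Z=0, W=2, X=4, Y=1, U=1) weight 1/108
  (Z=1, W=0, X=4, Y=0, U=2) weight 1/144
  (Z=1, W=0, X=4, Y=1, U=1) weight 1/144
  … 4 more
Group by X:
  weight(X=2) = 5/108
  weight(X=3) = 7/216
  weight(X=4) = 7/216
Total weight = 5/108 + 7/216 + 7/216 = 1/9
P(X=2 | obs) = 5/108 / 1/9 = 5/12
P(X=3 | obs) = 7/216 / 1/9 = 7/24
P(X=4 | obs) = 7/216 / 1/9 = 7/24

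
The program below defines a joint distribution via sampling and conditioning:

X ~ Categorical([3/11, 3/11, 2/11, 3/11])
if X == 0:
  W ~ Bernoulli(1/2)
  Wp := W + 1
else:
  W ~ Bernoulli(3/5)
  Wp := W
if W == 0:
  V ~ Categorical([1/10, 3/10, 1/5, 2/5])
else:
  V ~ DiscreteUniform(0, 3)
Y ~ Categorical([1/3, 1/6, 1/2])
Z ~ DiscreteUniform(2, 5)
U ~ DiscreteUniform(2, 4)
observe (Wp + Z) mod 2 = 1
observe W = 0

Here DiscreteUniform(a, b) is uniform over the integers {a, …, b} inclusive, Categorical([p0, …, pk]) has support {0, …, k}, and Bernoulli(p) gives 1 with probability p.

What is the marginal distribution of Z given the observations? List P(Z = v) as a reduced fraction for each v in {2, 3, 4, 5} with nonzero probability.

P(Z=2) = 15/94, P(Z=3) = 16/47, P(Z=4) = 15/94, P(Z=5) = 16/47

Enumerate traces; 288 have nonzero weight after conditioning:
  (X=0, W=0, V=0, Y=0, Z=2, U=2) weight 1/2640
  (X=0, W=0, V=0, Y=0, Z=2, U=3) weight 1/2640
  (X=0, W=0, V=0, Y=0, Z=2, U=4) weight 1/2640
  (X=0, W=0, V=0, Y=0, Z=4, U=2) weight 1/2640
  (X=0, W=0, V=0, Y=0, Z=4, U=3) weight 1/2640
  (X=0, W=0, V=0, Y=0, Z=4, U=4) weight 1/2640
  (X=0, W=0, V=0, Y=1, Z=2, U=2) weight 1/5280
  (X=0, W=0, V=0, Y=1, Z=2, U=3) weight 1/5280
  (X=1, W=0, V=0, Y=0, Z=3, U=2) weight 1/3300
  (X=1, W=0, V=0, Y=0, Z=5, U=2) weight 1/3300
  … 278 more
Group by Z:
  weight(Z=2) = 3/88
  weight(Z=3) = 4/55
  weight(Z=4) = 3/88
  weight(Z=5) = 4/55
Total weight = 3/88 + 4/55 + 3/88 + 4/55 = 47/220
P(Z=2 | obs) = 3/88 / 47/220 = 15/94
P(Z=3 | obs) = 4/55 / 47/220 = 16/47
P(Z=4 | obs) = 3/88 / 47/220 = 15/94
P(Z=5 | obs) = 4/55 / 47/220 = 16/47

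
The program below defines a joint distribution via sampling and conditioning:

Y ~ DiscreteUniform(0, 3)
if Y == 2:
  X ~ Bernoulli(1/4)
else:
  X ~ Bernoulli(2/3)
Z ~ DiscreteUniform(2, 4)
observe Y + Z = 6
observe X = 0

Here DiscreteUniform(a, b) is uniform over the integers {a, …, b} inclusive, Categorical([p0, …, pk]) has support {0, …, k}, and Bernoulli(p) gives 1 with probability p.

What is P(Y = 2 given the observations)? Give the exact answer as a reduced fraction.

Enumerate traces; 2 have nonzero weight after conditioning:
  (Y=2, X=0, Z=4) weight 1/16
  (Y=3, X=0, Z=3) weight 1/36
Group by Y:
  weight(Y=2) = 1/16
  weight(Y=3) = 1/36
Total weight = 1/16 + 1/36 = 13/144
P(Y=2 | obs) = 1/16 / 13/144 = 9/13
P(Y=3 | obs) = 1/36 / 13/144 = 4/13

P(Y = 2 | obs) = 9/13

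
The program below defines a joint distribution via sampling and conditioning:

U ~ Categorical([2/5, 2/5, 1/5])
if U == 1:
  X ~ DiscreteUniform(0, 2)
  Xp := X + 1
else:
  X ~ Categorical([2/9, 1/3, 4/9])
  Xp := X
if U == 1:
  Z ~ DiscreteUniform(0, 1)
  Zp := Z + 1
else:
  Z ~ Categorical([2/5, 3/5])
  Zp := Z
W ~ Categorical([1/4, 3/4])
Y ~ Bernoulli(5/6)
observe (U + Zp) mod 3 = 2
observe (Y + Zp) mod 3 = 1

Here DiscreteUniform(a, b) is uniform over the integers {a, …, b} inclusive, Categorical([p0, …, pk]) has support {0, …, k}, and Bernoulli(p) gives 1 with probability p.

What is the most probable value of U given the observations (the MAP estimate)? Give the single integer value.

Enumerate traces; 12 have nonzero weight after conditioning:
  (U=1, X=0, Z=0, W=0, Y=0) weight 1/360
  (U=1, X=0, Z=0, W=1, Y=0) weight 1/120
  (U=1, X=1, Z=0, W=0, Y=0) weight 1/360
  (U=1, X=1, Z=0, W=1, Y=0) weight 1/120
  (U=1, X=2, Z=0, W=0, Y=0) weight 1/360
  (U=1, X=2, Z=0, W=1, Y=0) weight 1/120
  (U=2, X=0, Z=0, W=0, Y=1) weight 1/270
  (U=2, X=0, Z=0, W=1, Y=1) weight 1/90
  … 4 more
Group by U:
  weight(U=1) = 1/30
  weight(U=2) = 1/15
Total weight = 1/30 + 1/15 = 1/10
P(U=1 | obs) = 1/30 / 1/10 = 1/3
P(U=2 | obs) = 1/15 / 1/10 = 2/3
argmax = 2

argmax_v P(U = v | obs) = 2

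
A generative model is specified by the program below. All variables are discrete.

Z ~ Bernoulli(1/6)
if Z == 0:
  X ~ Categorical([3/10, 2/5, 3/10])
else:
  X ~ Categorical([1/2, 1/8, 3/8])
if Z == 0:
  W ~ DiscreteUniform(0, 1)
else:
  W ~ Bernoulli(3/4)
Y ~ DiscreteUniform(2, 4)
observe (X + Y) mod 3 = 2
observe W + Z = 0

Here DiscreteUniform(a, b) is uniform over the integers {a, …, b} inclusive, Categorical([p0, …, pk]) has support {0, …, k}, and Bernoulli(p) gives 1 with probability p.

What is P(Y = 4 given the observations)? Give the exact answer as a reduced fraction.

P(Y = 4 | obs) = 2/5

Enumerate traces; 3 have nonzero weight after conditioning:
  (Z=0, X=0, W=0, Y=2) weight 1/24
  (Z=0, X=1, W=0, Y=4) weight 1/18
  (Z=0, X=2, W=0, Y=3) weight 1/24
Group by Y:
  weight(Y=2) = 1/24
  weight(Y=3) = 1/24
  weight(Y=4) = 1/18
Total weight = 1/24 + 1/24 + 1/18 = 5/36
P(Y=2 | obs) = 1/24 / 5/36 = 3/10
P(Y=3 | obs) = 1/24 / 5/36 = 3/10
P(Y=4 | obs) = 1/18 / 5/36 = 2/5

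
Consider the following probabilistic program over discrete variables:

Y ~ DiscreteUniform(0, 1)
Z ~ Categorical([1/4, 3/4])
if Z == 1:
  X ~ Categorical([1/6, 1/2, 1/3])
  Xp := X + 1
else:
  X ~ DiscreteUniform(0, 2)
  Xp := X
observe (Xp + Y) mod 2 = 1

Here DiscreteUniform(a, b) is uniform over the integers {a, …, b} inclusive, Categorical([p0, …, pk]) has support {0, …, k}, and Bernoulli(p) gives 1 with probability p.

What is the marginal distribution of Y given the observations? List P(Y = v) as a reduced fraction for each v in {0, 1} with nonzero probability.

Enumerate traces; 6 have nonzero weight after conditioning:
  (Y=0, Z=0, X=1) weight 1/24
  (Y=0, Z=1, X=0) weight 1/16
  (Y=0, Z=1, X=2) weight 1/8
  (Y=1, Z=0, X=0) weight 1/24
  (Y=1, Z=0, X=2) weight 1/24
  (Y=1, Z=1, X=1) weight 3/16
Group by Y:
  weight(Y=0) = 11/48
  weight(Y=1) = 13/48
Total weight = 11/48 + 13/48 = 1/2
P(Y=0 | obs) = 11/48 / 1/2 = 11/24
P(Y=1 | obs) = 13/48 / 1/2 = 13/24

P(Y=0) = 11/24, P(Y=1) = 13/24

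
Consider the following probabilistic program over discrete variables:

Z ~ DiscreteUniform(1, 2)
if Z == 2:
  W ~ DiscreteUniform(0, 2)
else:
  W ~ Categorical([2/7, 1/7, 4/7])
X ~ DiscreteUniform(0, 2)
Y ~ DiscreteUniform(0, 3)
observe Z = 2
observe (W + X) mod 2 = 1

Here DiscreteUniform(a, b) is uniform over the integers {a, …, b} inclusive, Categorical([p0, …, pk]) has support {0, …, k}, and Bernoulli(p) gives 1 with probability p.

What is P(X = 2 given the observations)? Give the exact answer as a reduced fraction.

P(X = 2 | obs) = 1/4

Enumerate traces; 16 have nonzero weight after conditioning:
  (Z=2, W=0, X=1, Y=0) weight 1/72
  (Z=2, W=0, X=1, Y=1) weight 1/72
  (Z=2, W=0, X=1, Y=2) weight 1/72
  (Z=2, W=0, X=1, Y=3) weight 1/72
  (Z=2, W=1, X=0, Y=0) weight 1/72
  (Z=2, W=1, X=0, Y=1) weight 1/72
  (Z=2, W=1, X=0, Y=2) weight 1/72
  (Z=2, W=1, X=0, Y=3) weight 1/72
  (Z=2, W=1, X=2, Y=0) weight 1/72
  … 7 more
Group by X:
  weight(X=0) = 1/18
  weight(X=1) = 1/9
  weight(X=2) = 1/18
Total weight = 1/18 + 1/9 + 1/18 = 2/9
P(X=0 | obs) = 1/18 / 2/9 = 1/4
P(X=1 | obs) = 1/9 / 2/9 = 1/2
P(X=2 | obs) = 1/18 / 2/9 = 1/4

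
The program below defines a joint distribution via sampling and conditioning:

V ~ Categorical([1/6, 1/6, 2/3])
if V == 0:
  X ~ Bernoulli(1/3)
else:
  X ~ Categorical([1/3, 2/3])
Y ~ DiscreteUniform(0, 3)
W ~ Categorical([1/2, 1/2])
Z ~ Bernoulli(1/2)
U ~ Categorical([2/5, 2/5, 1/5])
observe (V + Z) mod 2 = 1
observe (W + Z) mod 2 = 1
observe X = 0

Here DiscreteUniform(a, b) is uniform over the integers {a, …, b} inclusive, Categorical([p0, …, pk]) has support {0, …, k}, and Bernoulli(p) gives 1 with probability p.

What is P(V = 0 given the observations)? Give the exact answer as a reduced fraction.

P(V = 0 | obs) = 2/7

Enumerate traces; 36 have nonzero weight after conditioning:
  (V=0, X=0, Y=0, W=0, Z=1, U=0) weight 1/360
  (V=0, X=0, Y=0, W=0, Z=1, U=1) weight 1/360
  (V=0, X=0, Y=0, W=0, Z=1, U=2) weight 1/720
  (V=0, X=0, Y=1, W=0, Z=1, U=0) weight 1/360
  (V=0, X=0, Y=1, W=0, Z=1, U=1) weight 1/360
  (V=0, X=0, Y=1, W=0, Z=1, U=2) weight 1/720
  (V=0, X=0, Y=2, W=0, Z=1, U=0) weight 1/360
  (V=0, X=0, Y=2, W=0, Z=1, U=1) weight 1/360
  (V=1, X=0, Y=0, W=1, Z=0, U=0) weight 1/720
  (V=2, X=0, Y=0, W=0, Z=1, U=0) weight 1/180
  … 26 more
Group by V:
  weight(V=0) = 1/36
  weight(V=1) = 1/72
  weight(V=2) = 1/18
Total weight = 1/36 + 1/72 + 1/18 = 7/72
P(V=0 | obs) = 1/36 / 7/72 = 2/7
P(V=1 | obs) = 1/72 / 7/72 = 1/7
P(V=2 | obs) = 1/18 / 7/72 = 4/7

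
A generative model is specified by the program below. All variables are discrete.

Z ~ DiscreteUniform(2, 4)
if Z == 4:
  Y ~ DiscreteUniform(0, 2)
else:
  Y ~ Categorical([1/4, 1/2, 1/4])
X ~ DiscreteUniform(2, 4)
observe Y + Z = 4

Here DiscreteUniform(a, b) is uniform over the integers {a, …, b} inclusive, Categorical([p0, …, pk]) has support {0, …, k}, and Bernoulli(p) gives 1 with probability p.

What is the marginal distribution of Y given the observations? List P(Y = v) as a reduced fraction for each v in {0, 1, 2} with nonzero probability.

P(Y=0) = 4/13, P(Y=1) = 6/13, P(Y=2) = 3/13

Enumerate traces; 9 have nonzero weight after conditioning:
  (Z=2, Y=2, X=2) weight 1/36
  (Z=2, Y=2, X=3) weight 1/36
  (Z=2, Y=2, X=4) weight 1/36
  (Z=3, Y=1, X=2) weight 1/18
  (Z=3, Y=1, X=3) weight 1/18
  (Z=3, Y=1, X=4) weight 1/18
  (Z=4, Y=0, X=2) weight 1/27
  (Z=4, Y=0, X=3) weight 1/27
  … 1 more
Group by Y:
  weight(Y=0) = 1/9
  weight(Y=1) = 1/6
  weight(Y=2) = 1/12
Total weight = 1/9 + 1/6 + 1/12 = 13/36
P(Y=0 | obs) = 1/9 / 13/36 = 4/13
P(Y=1 | obs) = 1/6 / 13/36 = 6/13
P(Y=2 | obs) = 1/12 / 13/36 = 3/13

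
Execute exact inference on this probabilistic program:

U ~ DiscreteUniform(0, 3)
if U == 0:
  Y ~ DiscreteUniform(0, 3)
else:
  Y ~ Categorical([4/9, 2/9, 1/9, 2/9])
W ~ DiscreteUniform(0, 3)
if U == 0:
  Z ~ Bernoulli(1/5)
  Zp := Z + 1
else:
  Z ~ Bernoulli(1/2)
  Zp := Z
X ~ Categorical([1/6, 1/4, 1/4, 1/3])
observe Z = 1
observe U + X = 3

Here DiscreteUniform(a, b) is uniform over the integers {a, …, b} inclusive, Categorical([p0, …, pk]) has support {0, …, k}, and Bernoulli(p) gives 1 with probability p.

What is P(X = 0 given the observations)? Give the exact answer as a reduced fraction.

Enumerate traces; 64 have nonzero weight after conditioning:
  (U=0, Y=0, W=0, Z=1, X=3) weight 1/960
  (U=0, Y=0, W=1, Z=1, X=3) weight 1/960
  (U=0, Y=0, W=2, Z=1, X=3) weight 1/960
  (U=0, Y=0, W=3, Z=1, X=3) weight 1/960
  (U=0, Y=1, W=0, Z=1, X=3) weight 1/960
  (U=0, Y=1, W=1, Z=1, X=3) weight 1/960
  (U=0, Y=1, W=2, Z=1, X=3) weight 1/960
  (U=0, Y=1, W=3, Z=1, X=3) weight 1/960
  (U=1, Y=0, W=0, Z=1, X=2) weight 1/288
  (U=2, Y=0, W=0, Z=1, X=1) weight 1/288
  … 54 more
Group by X:
  weight(X=0) = 1/48
  weight(X=1) = 1/32
  weight(X=2) = 1/32
  weight(X=3) = 1/60
Total weight = 1/48 + 1/32 + 1/32 + 1/60 = 1/10
P(X=0 | obs) = 1/48 / 1/10 = 5/24
P(X=1 | obs) = 1/32 / 1/10 = 5/16
P(X=2 | obs) = 1/32 / 1/10 = 5/16
P(X=3 | obs) = 1/60 / 1/10 = 1/6

P(X = 0 | obs) = 5/24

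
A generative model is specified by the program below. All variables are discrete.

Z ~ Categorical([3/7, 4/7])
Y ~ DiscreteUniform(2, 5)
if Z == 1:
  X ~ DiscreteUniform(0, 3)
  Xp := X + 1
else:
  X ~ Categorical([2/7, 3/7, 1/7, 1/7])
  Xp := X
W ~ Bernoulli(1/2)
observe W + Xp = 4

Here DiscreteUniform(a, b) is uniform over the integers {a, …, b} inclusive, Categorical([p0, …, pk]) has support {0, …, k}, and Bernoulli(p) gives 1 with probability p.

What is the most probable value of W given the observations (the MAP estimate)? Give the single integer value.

Enumerate traces; 12 have nonzero weight after conditioning:
  (Z=0, Y=2, X=3, W=1) weight 3/392
  (Z=0, Y=3, X=3, W=1) weight 3/392
  (Z=0, Y=4, X=3, W=1) weight 3/392
  (Z=0, Y=5, X=3, W=1) weight 3/392
  (Z=1, Y=2, X=2, W=1) weight 1/56
  (Z=1, Y=2, X=3, W=0) weight 1/56
  (Z=1, Y=3, X=2, W=1) weight 1/56
  (Z=1, Y=3, X=3, W=0) weight 1/56
  … 4 more
Group by W:
  weight(W=0) = 1/14
  weight(W=1) = 5/49
Total weight = 1/14 + 5/49 = 17/98
P(W=0 | obs) = 1/14 / 17/98 = 7/17
P(W=1 | obs) = 5/49 / 17/98 = 10/17
argmax = 1

argmax_v P(W = v | obs) = 1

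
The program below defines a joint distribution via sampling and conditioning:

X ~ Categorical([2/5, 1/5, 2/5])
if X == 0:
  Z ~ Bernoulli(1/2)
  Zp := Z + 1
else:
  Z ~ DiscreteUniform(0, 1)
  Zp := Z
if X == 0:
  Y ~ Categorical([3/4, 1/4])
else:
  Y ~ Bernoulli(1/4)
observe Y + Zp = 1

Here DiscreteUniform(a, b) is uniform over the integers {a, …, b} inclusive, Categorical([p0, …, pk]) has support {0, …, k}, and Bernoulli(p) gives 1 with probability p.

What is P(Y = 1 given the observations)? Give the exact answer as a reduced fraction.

Enumerate traces; 5 have nonzero weight after conditioning:
  (X=0, Z=0, Y=0) weight 3/20
  (X=1, Z=0, Y=1) weight 1/40
  (X=1, Z=1, Y=0) weight 3/40
  (X=2, Z=0, Y=1) weight 1/20
  (X=2, Z=1, Y=0) weight 3/20
Group by Y:
  weight(Y=0) = 3/8
  weight(Y=1) = 3/40
Total weight = 3/8 + 3/40 = 9/20
P(Y=0 | obs) = 3/8 / 9/20 = 5/6
P(Y=1 | obs) = 3/40 / 9/20 = 1/6

P(Y = 1 | obs) = 1/6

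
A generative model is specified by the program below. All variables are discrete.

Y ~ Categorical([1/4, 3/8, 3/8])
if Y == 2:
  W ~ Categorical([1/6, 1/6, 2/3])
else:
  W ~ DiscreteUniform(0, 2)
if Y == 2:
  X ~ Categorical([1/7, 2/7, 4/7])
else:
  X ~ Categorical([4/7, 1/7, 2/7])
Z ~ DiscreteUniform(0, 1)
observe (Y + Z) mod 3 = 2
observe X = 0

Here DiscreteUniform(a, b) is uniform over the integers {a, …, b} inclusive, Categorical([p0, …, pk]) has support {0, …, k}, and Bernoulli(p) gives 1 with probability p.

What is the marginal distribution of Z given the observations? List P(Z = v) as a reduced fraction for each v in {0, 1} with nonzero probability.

P(Z=0) = 1/5, P(Z=1) = 4/5

Enumerate traces; 6 have nonzero weight after conditioning:
  (Y=1, W=0, X=0, Z=1) weight 1/28
  (Y=1, W=1, X=0, Z=1) weight 1/28
  (Y=1, W=2, X=0, Z=1) weight 1/28
  (Y=2, W=0, X=0, Z=0) weight 1/224
  (Y=2, W=1, X=0, Z=0) weight 1/224
  (Y=2, W=2, X=0, Z=0) weight 1/56
Group by Z:
  weight(Z=0) = 3/112
  weight(Z=1) = 3/28
Total weight = 3/112 + 3/28 = 15/112
P(Z=0 | obs) = 3/112 / 15/112 = 1/5
P(Z=1 | obs) = 3/28 / 15/112 = 4/5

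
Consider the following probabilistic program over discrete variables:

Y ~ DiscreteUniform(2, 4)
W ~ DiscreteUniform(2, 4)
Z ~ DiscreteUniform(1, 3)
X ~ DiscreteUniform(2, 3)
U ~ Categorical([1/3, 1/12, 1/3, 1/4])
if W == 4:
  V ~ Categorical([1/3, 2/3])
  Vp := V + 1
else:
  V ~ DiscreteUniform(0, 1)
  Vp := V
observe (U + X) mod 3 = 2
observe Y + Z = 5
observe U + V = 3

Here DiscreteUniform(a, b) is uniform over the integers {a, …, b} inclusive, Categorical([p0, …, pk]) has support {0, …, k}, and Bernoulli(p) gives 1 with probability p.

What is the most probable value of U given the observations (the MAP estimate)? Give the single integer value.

Enumerate traces; 18 have nonzero weight after conditioning:
  (Y=2, W=2, Z=3, X=2, U=3, V=0) weight 1/432
  (Y=2, W=2, Z=3, X=3, U=2, V=1) weight 1/324
  (Y=2, W=3, Z=3, X=2, U=3, V=0) weight 1/432
  (Y=2, W=3, Z=3, X=3, U=2, V=1) weight 1/324
  (Y=2, W=4, Z=3, X=2, U=3, V=0) weight 1/648
  (Y=2, W=4, Z=3, X=3, U=2, V=1) weight 1/243
  (Y=3, W=2, Z=2, X=2, U=3, V=0) weight 1/432
  (Y=3, W=2, Z=2, X=3, U=2, V=1) weight 1/324
  … 10 more
Group by U:
  weight(U=2) = 5/162
  weight(U=3) = 1/54
Total weight = 5/162 + 1/54 = 4/81
P(U=2 | obs) = 5/162 / 4/81 = 5/8
P(U=3 | obs) = 1/54 / 4/81 = 3/8
argmax = 2

argmax_v P(U = v | obs) = 2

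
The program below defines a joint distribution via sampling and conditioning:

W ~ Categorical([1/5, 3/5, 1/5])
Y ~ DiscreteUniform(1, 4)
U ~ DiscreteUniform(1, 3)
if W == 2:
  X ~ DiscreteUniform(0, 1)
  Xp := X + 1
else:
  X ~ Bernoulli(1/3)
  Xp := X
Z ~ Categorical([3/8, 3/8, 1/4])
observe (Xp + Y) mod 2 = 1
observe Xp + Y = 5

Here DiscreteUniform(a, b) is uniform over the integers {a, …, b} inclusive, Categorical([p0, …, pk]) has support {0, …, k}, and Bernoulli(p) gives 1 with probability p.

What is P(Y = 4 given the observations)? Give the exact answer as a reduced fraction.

P(Y = 4 | obs) = 11/14

Enumerate traces; 36 have nonzero weight after conditioning:
  (W=0, Y=4, U=1, X=1, Z=0) weight 1/480
  (W=0, Y=4, U=1, X=1, Z=1) weight 1/480
  (W=0, Y=4, U=1, X=1, Z=2) weight 1/720
  (W=0, Y=4, U=2, X=1, Z=0) weight 1/480
  (W=0, Y=4, U=2, X=1, Z=1) weight 1/480
  (W=0, Y=4, U=2, X=1, Z=2) weight 1/720
  (W=0, Y=4, U=3, X=1, Z=0) weight 1/480
  (W=0, Y=4, U=3, X=1, Z=1) weight 1/480
  (W=2, Y=3, U=1, X=1, Z=0) weight 1/320
  … 27 more
Group by Y:
  weight(Y=3) = 1/40
  weight(Y=4) = 11/120
Total weight = 1/40 + 11/120 = 7/60
P(Y=3 | obs) = 1/40 / 7/60 = 3/14
P(Y=4 | obs) = 11/120 / 7/60 = 11/14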